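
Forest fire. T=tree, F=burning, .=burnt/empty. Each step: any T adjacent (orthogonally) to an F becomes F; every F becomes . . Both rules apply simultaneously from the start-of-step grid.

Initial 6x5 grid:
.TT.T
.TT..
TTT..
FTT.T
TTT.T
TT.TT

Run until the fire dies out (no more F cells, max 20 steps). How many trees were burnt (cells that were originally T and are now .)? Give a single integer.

Answer: 14

Derivation:
Step 1: +3 fires, +1 burnt (F count now 3)
Step 2: +4 fires, +3 burnt (F count now 4)
Step 3: +4 fires, +4 burnt (F count now 4)
Step 4: +2 fires, +4 burnt (F count now 2)
Step 5: +1 fires, +2 burnt (F count now 1)
Step 6: +0 fires, +1 burnt (F count now 0)
Fire out after step 6
Initially T: 19, now '.': 25
Total burnt (originally-T cells now '.'): 14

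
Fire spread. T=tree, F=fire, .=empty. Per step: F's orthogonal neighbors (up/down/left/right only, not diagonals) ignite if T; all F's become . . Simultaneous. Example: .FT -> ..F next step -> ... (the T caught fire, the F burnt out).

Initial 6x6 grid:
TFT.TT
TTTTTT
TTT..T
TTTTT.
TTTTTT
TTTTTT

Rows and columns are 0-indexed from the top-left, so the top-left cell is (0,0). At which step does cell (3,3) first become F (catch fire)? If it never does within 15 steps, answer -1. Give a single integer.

Step 1: cell (3,3)='T' (+3 fires, +1 burnt)
Step 2: cell (3,3)='T' (+3 fires, +3 burnt)
Step 3: cell (3,3)='T' (+4 fires, +3 burnt)
Step 4: cell (3,3)='T' (+4 fires, +4 burnt)
Step 5: cell (3,3)='F' (+6 fires, +4 burnt)
  -> target ignites at step 5
Step 6: cell (3,3)='.' (+6 fires, +6 burnt)
Step 7: cell (3,3)='.' (+2 fires, +6 burnt)
Step 8: cell (3,3)='.' (+2 fires, +2 burnt)
Step 9: cell (3,3)='.' (+1 fires, +2 burnt)
Step 10: cell (3,3)='.' (+0 fires, +1 burnt)
  fire out at step 10

5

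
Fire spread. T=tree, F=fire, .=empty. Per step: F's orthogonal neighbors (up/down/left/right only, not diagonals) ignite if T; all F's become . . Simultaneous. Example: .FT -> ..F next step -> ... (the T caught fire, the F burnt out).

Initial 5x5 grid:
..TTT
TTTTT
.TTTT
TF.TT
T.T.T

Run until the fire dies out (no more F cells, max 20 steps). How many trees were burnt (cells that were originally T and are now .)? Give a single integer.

Step 1: +2 fires, +1 burnt (F count now 2)
Step 2: +3 fires, +2 burnt (F count now 3)
Step 3: +3 fires, +3 burnt (F count now 3)
Step 4: +4 fires, +3 burnt (F count now 4)
Step 5: +3 fires, +4 burnt (F count now 3)
Step 6: +2 fires, +3 burnt (F count now 2)
Step 7: +0 fires, +2 burnt (F count now 0)
Fire out after step 7
Initially T: 18, now '.': 24
Total burnt (originally-T cells now '.'): 17

Answer: 17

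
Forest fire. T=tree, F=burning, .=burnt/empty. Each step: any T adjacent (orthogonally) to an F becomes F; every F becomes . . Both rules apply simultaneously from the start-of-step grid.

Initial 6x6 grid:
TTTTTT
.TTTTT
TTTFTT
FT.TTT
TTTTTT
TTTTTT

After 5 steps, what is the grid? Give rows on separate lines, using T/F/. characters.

Step 1: 7 trees catch fire, 2 burn out
  TTTTTT
  .TTFTT
  FTF.FT
  .F.FTT
  FTTTTT
  TTTTTT
Step 2: 9 trees catch fire, 7 burn out
  TTTFTT
  .TF.FT
  .F...F
  ....FT
  .FTFTT
  FTTTTT
Step 3: 9 trees catch fire, 9 burn out
  TTF.FT
  .F...F
  ......
  .....F
  ..F.FT
  .FTFTT
Step 4: 5 trees catch fire, 9 burn out
  TF...F
  ......
  ......
  ......
  .....F
  ..F.FT
Step 5: 2 trees catch fire, 5 burn out
  F.....
  ......
  ......
  ......
  ......
  .....F

F.....
......
......
......
......
.....F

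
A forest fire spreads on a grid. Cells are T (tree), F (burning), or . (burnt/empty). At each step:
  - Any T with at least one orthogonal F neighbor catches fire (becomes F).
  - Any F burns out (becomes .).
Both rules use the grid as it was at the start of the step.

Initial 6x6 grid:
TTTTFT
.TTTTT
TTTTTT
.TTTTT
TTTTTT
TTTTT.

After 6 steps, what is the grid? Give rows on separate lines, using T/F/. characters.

Step 1: 3 trees catch fire, 1 burn out
  TTTF.F
  .TTTFT
  TTTTTT
  .TTTTT
  TTTTTT
  TTTTT.
Step 2: 4 trees catch fire, 3 burn out
  TTF...
  .TTF.F
  TTTTFT
  .TTTTT
  TTTTTT
  TTTTT.
Step 3: 5 trees catch fire, 4 burn out
  TF....
  .TF...
  TTTF.F
  .TTTFT
  TTTTTT
  TTTTT.
Step 4: 6 trees catch fire, 5 burn out
  F.....
  .F....
  TTF...
  .TTF.F
  TTTTFT
  TTTTT.
Step 5: 5 trees catch fire, 6 burn out
  ......
  ......
  TF....
  .TF...
  TTTF.F
  TTTTF.
Step 6: 4 trees catch fire, 5 burn out
  ......
  ......
  F.....
  .F....
  TTF...
  TTTF..

......
......
F.....
.F....
TTF...
TTTF..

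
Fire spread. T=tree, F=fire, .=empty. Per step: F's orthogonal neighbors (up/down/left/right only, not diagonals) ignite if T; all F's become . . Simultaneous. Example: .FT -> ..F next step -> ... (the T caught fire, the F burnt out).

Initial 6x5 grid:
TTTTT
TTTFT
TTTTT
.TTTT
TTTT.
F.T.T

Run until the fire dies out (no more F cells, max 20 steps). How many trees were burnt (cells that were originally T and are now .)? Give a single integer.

Step 1: +5 fires, +2 burnt (F count now 5)
Step 2: +7 fires, +5 burnt (F count now 7)
Step 3: +8 fires, +7 burnt (F count now 8)
Step 4: +3 fires, +8 burnt (F count now 3)
Step 5: +0 fires, +3 burnt (F count now 0)
Fire out after step 5
Initially T: 24, now '.': 29
Total burnt (originally-T cells now '.'): 23

Answer: 23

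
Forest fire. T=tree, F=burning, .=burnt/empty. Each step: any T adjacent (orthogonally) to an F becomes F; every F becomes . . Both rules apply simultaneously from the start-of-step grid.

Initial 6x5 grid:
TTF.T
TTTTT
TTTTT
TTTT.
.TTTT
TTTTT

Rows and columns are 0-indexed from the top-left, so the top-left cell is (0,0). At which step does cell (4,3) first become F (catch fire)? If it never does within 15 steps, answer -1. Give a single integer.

Step 1: cell (4,3)='T' (+2 fires, +1 burnt)
Step 2: cell (4,3)='T' (+4 fires, +2 burnt)
Step 3: cell (4,3)='T' (+5 fires, +4 burnt)
Step 4: cell (4,3)='T' (+6 fires, +5 burnt)
Step 5: cell (4,3)='F' (+4 fires, +6 burnt)
  -> target ignites at step 5
Step 6: cell (4,3)='.' (+3 fires, +4 burnt)
Step 7: cell (4,3)='.' (+2 fires, +3 burnt)
Step 8: cell (4,3)='.' (+0 fires, +2 burnt)
  fire out at step 8

5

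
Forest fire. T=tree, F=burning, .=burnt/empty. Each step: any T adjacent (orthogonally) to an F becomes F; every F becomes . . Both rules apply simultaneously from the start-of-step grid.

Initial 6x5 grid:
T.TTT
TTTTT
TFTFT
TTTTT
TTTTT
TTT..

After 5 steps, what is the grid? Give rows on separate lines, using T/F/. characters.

Step 1: 7 trees catch fire, 2 burn out
  T.TTT
  TFTFT
  F.F.F
  TFTFT
  TTTTT
  TTT..
Step 2: 9 trees catch fire, 7 burn out
  T.TFT
  F.F.F
  .....
  F.F.F
  TFTFT
  TTT..
Step 3: 7 trees catch fire, 9 burn out
  F.F.F
  .....
  .....
  .....
  F.F.F
  TFT..
Step 4: 2 trees catch fire, 7 burn out
  .....
  .....
  .....
  .....
  .....
  F.F..
Step 5: 0 trees catch fire, 2 burn out
  .....
  .....
  .....
  .....
  .....
  .....

.....
.....
.....
.....
.....
.....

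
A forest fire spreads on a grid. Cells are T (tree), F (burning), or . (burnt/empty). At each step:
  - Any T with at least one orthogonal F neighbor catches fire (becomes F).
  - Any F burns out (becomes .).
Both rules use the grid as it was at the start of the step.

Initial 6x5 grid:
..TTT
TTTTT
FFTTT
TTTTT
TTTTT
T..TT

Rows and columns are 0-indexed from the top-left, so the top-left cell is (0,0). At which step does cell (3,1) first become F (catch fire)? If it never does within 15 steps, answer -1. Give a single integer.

Step 1: cell (3,1)='F' (+5 fires, +2 burnt)
  -> target ignites at step 1
Step 2: cell (3,1)='.' (+5 fires, +5 burnt)
Step 3: cell (3,1)='.' (+6 fires, +5 burnt)
Step 4: cell (3,1)='.' (+4 fires, +6 burnt)
Step 5: cell (3,1)='.' (+3 fires, +4 burnt)
Step 6: cell (3,1)='.' (+1 fires, +3 burnt)
Step 7: cell (3,1)='.' (+0 fires, +1 burnt)
  fire out at step 7

1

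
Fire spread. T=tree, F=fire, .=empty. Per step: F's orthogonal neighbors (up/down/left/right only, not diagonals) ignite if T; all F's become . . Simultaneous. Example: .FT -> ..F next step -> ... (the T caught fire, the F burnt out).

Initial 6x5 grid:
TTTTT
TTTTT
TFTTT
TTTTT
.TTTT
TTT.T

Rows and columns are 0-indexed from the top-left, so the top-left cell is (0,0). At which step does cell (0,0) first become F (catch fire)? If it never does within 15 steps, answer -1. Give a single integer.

Step 1: cell (0,0)='T' (+4 fires, +1 burnt)
Step 2: cell (0,0)='T' (+7 fires, +4 burnt)
Step 3: cell (0,0)='F' (+7 fires, +7 burnt)
  -> target ignites at step 3
Step 4: cell (0,0)='.' (+6 fires, +7 burnt)
Step 5: cell (0,0)='.' (+2 fires, +6 burnt)
Step 6: cell (0,0)='.' (+1 fires, +2 burnt)
Step 7: cell (0,0)='.' (+0 fires, +1 burnt)
  fire out at step 7

3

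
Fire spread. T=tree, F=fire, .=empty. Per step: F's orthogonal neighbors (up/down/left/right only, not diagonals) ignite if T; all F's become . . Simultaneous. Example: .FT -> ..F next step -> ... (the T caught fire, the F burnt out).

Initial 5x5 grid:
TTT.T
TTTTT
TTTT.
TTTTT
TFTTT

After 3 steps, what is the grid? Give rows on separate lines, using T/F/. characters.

Step 1: 3 trees catch fire, 1 burn out
  TTT.T
  TTTTT
  TTTT.
  TFTTT
  F.FTT
Step 2: 4 trees catch fire, 3 burn out
  TTT.T
  TTTTT
  TFTT.
  F.FTT
  ...FT
Step 3: 5 trees catch fire, 4 burn out
  TTT.T
  TFTTT
  F.FT.
  ...FT
  ....F

TTT.T
TFTTT
F.FT.
...FT
....F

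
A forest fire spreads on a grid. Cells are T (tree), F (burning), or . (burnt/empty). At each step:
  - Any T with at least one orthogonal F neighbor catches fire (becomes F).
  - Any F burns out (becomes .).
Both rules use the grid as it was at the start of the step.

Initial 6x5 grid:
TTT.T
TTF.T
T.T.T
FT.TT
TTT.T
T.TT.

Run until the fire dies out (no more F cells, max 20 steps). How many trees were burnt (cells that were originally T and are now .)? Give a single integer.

Step 1: +6 fires, +2 burnt (F count now 6)
Step 2: +4 fires, +6 burnt (F count now 4)
Step 3: +2 fires, +4 burnt (F count now 2)
Step 4: +1 fires, +2 burnt (F count now 1)
Step 5: +1 fires, +1 burnt (F count now 1)
Step 6: +0 fires, +1 burnt (F count now 0)
Fire out after step 6
Initially T: 20, now '.': 24
Total burnt (originally-T cells now '.'): 14

Answer: 14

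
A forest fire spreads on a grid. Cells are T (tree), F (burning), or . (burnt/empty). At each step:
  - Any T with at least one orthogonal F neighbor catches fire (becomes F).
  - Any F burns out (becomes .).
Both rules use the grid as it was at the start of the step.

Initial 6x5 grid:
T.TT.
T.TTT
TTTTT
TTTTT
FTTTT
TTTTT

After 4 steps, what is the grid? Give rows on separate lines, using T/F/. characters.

Step 1: 3 trees catch fire, 1 burn out
  T.TT.
  T.TTT
  TTTTT
  FTTTT
  .FTTT
  FTTTT
Step 2: 4 trees catch fire, 3 burn out
  T.TT.
  T.TTT
  FTTTT
  .FTTT
  ..FTT
  .FTTT
Step 3: 5 trees catch fire, 4 burn out
  T.TT.
  F.TTT
  .FTTT
  ..FTT
  ...FT
  ..FTT
Step 4: 5 trees catch fire, 5 burn out
  F.TT.
  ..TTT
  ..FTT
  ...FT
  ....F
  ...FT

F.TT.
..TTT
..FTT
...FT
....F
...FT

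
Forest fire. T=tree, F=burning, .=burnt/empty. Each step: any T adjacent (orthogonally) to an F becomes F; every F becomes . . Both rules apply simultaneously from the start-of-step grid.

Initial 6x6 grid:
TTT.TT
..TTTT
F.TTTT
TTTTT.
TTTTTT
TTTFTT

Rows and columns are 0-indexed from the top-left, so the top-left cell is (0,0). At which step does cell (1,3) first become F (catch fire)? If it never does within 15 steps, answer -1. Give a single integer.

Step 1: cell (1,3)='T' (+4 fires, +2 burnt)
Step 2: cell (1,3)='T' (+7 fires, +4 burnt)
Step 3: cell (1,3)='T' (+6 fires, +7 burnt)
Step 4: cell (1,3)='F' (+3 fires, +6 burnt)
  -> target ignites at step 4
Step 5: cell (1,3)='.' (+3 fires, +3 burnt)
Step 6: cell (1,3)='.' (+3 fires, +3 burnt)
Step 7: cell (1,3)='.' (+2 fires, +3 burnt)
Step 8: cell (1,3)='.' (+1 fires, +2 burnt)
Step 9: cell (1,3)='.' (+0 fires, +1 burnt)
  fire out at step 9

4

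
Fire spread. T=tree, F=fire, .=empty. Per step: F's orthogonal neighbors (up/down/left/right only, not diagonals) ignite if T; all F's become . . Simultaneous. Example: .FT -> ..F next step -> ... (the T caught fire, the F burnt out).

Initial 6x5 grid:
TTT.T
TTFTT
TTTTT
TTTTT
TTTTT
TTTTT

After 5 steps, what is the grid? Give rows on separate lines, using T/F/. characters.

Step 1: 4 trees catch fire, 1 burn out
  TTF.T
  TF.FT
  TTFTT
  TTTTT
  TTTTT
  TTTTT
Step 2: 6 trees catch fire, 4 burn out
  TF..T
  F...F
  TF.FT
  TTFTT
  TTTTT
  TTTTT
Step 3: 7 trees catch fire, 6 burn out
  F...F
  .....
  F...F
  TF.FT
  TTFTT
  TTTTT
Step 4: 5 trees catch fire, 7 burn out
  .....
  .....
  .....
  F...F
  TF.FT
  TTFTT
Step 5: 4 trees catch fire, 5 burn out
  .....
  .....
  .....
  .....
  F...F
  TF.FT

.....
.....
.....
.....
F...F
TF.FT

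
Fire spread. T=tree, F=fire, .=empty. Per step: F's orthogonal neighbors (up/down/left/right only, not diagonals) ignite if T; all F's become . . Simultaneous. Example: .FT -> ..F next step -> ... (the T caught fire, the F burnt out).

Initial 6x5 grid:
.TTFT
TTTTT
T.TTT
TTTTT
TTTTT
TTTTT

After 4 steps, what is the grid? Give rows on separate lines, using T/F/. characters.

Step 1: 3 trees catch fire, 1 burn out
  .TF.F
  TTTFT
  T.TTT
  TTTTT
  TTTTT
  TTTTT
Step 2: 4 trees catch fire, 3 burn out
  .F...
  TTF.F
  T.TFT
  TTTTT
  TTTTT
  TTTTT
Step 3: 4 trees catch fire, 4 burn out
  .....
  TF...
  T.F.F
  TTTFT
  TTTTT
  TTTTT
Step 4: 4 trees catch fire, 4 burn out
  .....
  F....
  T....
  TTF.F
  TTTFT
  TTTTT

.....
F....
T....
TTF.F
TTTFT
TTTTT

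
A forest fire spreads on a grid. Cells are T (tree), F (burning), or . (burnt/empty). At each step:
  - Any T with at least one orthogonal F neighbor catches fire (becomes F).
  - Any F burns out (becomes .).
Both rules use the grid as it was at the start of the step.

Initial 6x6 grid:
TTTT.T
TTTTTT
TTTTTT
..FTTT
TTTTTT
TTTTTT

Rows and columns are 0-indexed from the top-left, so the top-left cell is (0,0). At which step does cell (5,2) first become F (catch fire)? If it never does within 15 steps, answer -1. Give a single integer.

Step 1: cell (5,2)='T' (+3 fires, +1 burnt)
Step 2: cell (5,2)='F' (+7 fires, +3 burnt)
  -> target ignites at step 2
Step 3: cell (5,2)='.' (+10 fires, +7 burnt)
Step 4: cell (5,2)='.' (+8 fires, +10 burnt)
Step 5: cell (5,2)='.' (+3 fires, +8 burnt)
Step 6: cell (5,2)='.' (+1 fires, +3 burnt)
Step 7: cell (5,2)='.' (+0 fires, +1 burnt)
  fire out at step 7

2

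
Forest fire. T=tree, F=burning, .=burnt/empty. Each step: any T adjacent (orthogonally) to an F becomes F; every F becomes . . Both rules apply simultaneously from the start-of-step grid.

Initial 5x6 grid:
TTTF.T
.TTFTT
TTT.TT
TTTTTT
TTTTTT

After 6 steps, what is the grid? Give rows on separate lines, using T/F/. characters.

Step 1: 3 trees catch fire, 2 burn out
  TTF..T
  .TF.FT
  TTT.TT
  TTTTTT
  TTTTTT
Step 2: 5 trees catch fire, 3 burn out
  TF...T
  .F...F
  TTF.FT
  TTTTTT
  TTTTTT
Step 3: 6 trees catch fire, 5 burn out
  F....F
  ......
  TF...F
  TTFTFT
  TTTTTT
Step 4: 6 trees catch fire, 6 burn out
  ......
  ......
  F.....
  TF.F.F
  TTFTFT
Step 5: 4 trees catch fire, 6 burn out
  ......
  ......
  ......
  F.....
  TF.F.F
Step 6: 1 trees catch fire, 4 burn out
  ......
  ......
  ......
  ......
  F.....

......
......
......
......
F.....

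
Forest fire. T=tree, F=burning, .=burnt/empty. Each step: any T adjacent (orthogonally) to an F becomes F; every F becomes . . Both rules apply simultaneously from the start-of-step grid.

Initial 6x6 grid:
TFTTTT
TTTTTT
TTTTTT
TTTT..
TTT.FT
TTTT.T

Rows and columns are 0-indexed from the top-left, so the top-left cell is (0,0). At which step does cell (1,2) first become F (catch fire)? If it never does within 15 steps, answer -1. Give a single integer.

Step 1: cell (1,2)='T' (+4 fires, +2 burnt)
Step 2: cell (1,2)='F' (+5 fires, +4 burnt)
  -> target ignites at step 2
Step 3: cell (1,2)='.' (+5 fires, +5 burnt)
Step 4: cell (1,2)='.' (+6 fires, +5 burnt)
Step 5: cell (1,2)='.' (+6 fires, +6 burnt)
Step 6: cell (1,2)='.' (+3 fires, +6 burnt)
Step 7: cell (1,2)='.' (+1 fires, +3 burnt)
Step 8: cell (1,2)='.' (+0 fires, +1 burnt)
  fire out at step 8

2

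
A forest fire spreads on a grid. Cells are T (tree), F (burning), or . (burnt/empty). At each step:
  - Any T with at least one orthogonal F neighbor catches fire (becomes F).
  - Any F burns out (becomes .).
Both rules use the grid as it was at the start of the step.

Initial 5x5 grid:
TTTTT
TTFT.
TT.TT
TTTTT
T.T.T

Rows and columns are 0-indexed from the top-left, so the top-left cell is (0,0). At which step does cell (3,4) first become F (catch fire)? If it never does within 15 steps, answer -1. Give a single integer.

Step 1: cell (3,4)='T' (+3 fires, +1 burnt)
Step 2: cell (3,4)='T' (+5 fires, +3 burnt)
Step 3: cell (3,4)='T' (+6 fires, +5 burnt)
Step 4: cell (3,4)='F' (+3 fires, +6 burnt)
  -> target ignites at step 4
Step 5: cell (3,4)='.' (+3 fires, +3 burnt)
Step 6: cell (3,4)='.' (+0 fires, +3 burnt)
  fire out at step 6

4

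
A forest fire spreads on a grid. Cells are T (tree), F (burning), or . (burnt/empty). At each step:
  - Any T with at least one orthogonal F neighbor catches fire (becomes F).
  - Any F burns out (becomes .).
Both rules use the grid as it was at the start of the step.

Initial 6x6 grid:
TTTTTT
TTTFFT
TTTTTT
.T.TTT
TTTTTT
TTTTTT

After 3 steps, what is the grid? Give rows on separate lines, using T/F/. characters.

Step 1: 6 trees catch fire, 2 burn out
  TTTFFT
  TTF..F
  TTTFFT
  .T.TTT
  TTTTTT
  TTTTTT
Step 2: 7 trees catch fire, 6 burn out
  TTF..F
  TF....
  TTF..F
  .T.FFT
  TTTTTT
  TTTTTT
Step 3: 6 trees catch fire, 7 burn out
  TF....
  F.....
  TF....
  .T...F
  TTTFFT
  TTTTTT

TF....
F.....
TF....
.T...F
TTTFFT
TTTTTT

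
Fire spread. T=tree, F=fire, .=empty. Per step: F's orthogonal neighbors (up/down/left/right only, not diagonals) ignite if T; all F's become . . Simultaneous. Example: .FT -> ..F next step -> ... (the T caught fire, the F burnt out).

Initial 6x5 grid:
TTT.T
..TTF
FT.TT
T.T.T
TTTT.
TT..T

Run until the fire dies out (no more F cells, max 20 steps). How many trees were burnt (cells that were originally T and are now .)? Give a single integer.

Answer: 18

Derivation:
Step 1: +5 fires, +2 burnt (F count now 5)
Step 2: +4 fires, +5 burnt (F count now 4)
Step 3: +3 fires, +4 burnt (F count now 3)
Step 4: +3 fires, +3 burnt (F count now 3)
Step 5: +3 fires, +3 burnt (F count now 3)
Step 6: +0 fires, +3 burnt (F count now 0)
Fire out after step 6
Initially T: 19, now '.': 29
Total burnt (originally-T cells now '.'): 18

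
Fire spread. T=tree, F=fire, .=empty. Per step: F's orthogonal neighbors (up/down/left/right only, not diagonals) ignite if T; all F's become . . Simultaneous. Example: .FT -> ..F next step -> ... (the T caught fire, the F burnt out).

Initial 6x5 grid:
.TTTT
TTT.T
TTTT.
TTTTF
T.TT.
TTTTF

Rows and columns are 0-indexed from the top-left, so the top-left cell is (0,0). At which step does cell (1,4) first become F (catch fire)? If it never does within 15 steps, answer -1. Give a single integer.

Step 1: cell (1,4)='T' (+2 fires, +2 burnt)
Step 2: cell (1,4)='T' (+4 fires, +2 burnt)
Step 3: cell (1,4)='T' (+4 fires, +4 burnt)
Step 4: cell (1,4)='T' (+4 fires, +4 burnt)
Step 5: cell (1,4)='T' (+4 fires, +4 burnt)
Step 6: cell (1,4)='T' (+3 fires, +4 burnt)
Step 7: cell (1,4)='T' (+1 fires, +3 burnt)
Step 8: cell (1,4)='F' (+1 fires, +1 burnt)
  -> target ignites at step 8
Step 9: cell (1,4)='.' (+0 fires, +1 burnt)
  fire out at step 9

8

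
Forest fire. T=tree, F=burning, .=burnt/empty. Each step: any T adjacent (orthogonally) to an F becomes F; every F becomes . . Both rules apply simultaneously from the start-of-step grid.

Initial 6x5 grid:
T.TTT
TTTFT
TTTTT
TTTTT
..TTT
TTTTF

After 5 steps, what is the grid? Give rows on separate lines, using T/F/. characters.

Step 1: 6 trees catch fire, 2 burn out
  T.TFT
  TTF.F
  TTTFT
  TTTTT
  ..TTF
  TTTF.
Step 2: 9 trees catch fire, 6 burn out
  T.F.F
  TF...
  TTF.F
  TTTFF
  ..TF.
  TTF..
Step 3: 5 trees catch fire, 9 burn out
  T....
  F....
  TF...
  TTF..
  ..F..
  TF...
Step 4: 4 trees catch fire, 5 burn out
  F....
  .....
  F....
  TF...
  .....
  F....
Step 5: 1 trees catch fire, 4 burn out
  .....
  .....
  .....
  F....
  .....
  .....

.....
.....
.....
F....
.....
.....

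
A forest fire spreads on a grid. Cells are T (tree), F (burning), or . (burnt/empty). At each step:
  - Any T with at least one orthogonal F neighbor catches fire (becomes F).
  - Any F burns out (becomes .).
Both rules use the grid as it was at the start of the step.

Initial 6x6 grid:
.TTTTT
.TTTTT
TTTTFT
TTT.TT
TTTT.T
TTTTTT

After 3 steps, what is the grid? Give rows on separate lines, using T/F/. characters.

Step 1: 4 trees catch fire, 1 burn out
  .TTTTT
  .TTTFT
  TTTF.F
  TTT.FT
  TTTT.T
  TTTTTT
Step 2: 5 trees catch fire, 4 burn out
  .TTTFT
  .TTF.F
  TTF...
  TTT..F
  TTTT.T
  TTTTTT
Step 3: 6 trees catch fire, 5 burn out
  .TTF.F
  .TF...
  TF....
  TTF...
  TTTT.F
  TTTTTT

.TTF.F
.TF...
TF....
TTF...
TTTT.F
TTTTTT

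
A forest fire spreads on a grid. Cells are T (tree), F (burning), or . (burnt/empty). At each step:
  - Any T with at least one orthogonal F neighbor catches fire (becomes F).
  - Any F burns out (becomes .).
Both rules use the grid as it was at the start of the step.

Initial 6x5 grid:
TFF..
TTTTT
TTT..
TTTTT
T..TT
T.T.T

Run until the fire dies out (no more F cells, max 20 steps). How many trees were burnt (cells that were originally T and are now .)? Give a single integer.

Answer: 19

Derivation:
Step 1: +3 fires, +2 burnt (F count now 3)
Step 2: +4 fires, +3 burnt (F count now 4)
Step 3: +4 fires, +4 burnt (F count now 4)
Step 4: +2 fires, +4 burnt (F count now 2)
Step 5: +3 fires, +2 burnt (F count now 3)
Step 6: +2 fires, +3 burnt (F count now 2)
Step 7: +1 fires, +2 burnt (F count now 1)
Step 8: +0 fires, +1 burnt (F count now 0)
Fire out after step 8
Initially T: 20, now '.': 29
Total burnt (originally-T cells now '.'): 19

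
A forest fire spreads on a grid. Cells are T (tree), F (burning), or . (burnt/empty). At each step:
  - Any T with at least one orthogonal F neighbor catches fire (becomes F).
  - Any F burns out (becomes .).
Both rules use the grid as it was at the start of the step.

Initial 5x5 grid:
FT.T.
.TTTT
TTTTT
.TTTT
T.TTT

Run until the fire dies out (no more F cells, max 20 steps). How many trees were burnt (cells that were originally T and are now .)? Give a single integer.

Step 1: +1 fires, +1 burnt (F count now 1)
Step 2: +1 fires, +1 burnt (F count now 1)
Step 3: +2 fires, +1 burnt (F count now 2)
Step 4: +4 fires, +2 burnt (F count now 4)
Step 5: +4 fires, +4 burnt (F count now 4)
Step 6: +3 fires, +4 burnt (F count now 3)
Step 7: +2 fires, +3 burnt (F count now 2)
Step 8: +1 fires, +2 burnt (F count now 1)
Step 9: +0 fires, +1 burnt (F count now 0)
Fire out after step 9
Initially T: 19, now '.': 24
Total burnt (originally-T cells now '.'): 18

Answer: 18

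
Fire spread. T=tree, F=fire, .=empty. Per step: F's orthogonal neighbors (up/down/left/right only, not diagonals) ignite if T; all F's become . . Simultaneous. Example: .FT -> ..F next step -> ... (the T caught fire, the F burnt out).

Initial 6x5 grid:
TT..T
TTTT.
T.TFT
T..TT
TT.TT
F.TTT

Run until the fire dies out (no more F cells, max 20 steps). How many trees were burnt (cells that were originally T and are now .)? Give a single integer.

Answer: 19

Derivation:
Step 1: +5 fires, +2 burnt (F count now 5)
Step 2: +5 fires, +5 burnt (F count now 5)
Step 3: +4 fires, +5 burnt (F count now 4)
Step 4: +4 fires, +4 burnt (F count now 4)
Step 5: +1 fires, +4 burnt (F count now 1)
Step 6: +0 fires, +1 burnt (F count now 0)
Fire out after step 6
Initially T: 20, now '.': 29
Total burnt (originally-T cells now '.'): 19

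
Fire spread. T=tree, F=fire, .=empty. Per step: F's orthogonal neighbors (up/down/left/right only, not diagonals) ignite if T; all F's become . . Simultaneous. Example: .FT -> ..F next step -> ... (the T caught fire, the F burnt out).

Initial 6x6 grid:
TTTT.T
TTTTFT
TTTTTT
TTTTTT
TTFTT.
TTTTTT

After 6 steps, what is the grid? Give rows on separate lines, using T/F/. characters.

Step 1: 7 trees catch fire, 2 burn out
  TTTT.T
  TTTF.F
  TTTTFT
  TTFTTT
  TF.FT.
  TTFTTT
Step 2: 13 trees catch fire, 7 burn out
  TTTF.F
  TTF...
  TTFF.F
  TF.FFT
  F...F.
  TF.FTT
Step 3: 7 trees catch fire, 13 burn out
  TTF...
  TF....
  TF....
  F....F
  ......
  F...FT
Step 4: 4 trees catch fire, 7 burn out
  TF....
  F.....
  F.....
  ......
  ......
  .....F
Step 5: 1 trees catch fire, 4 burn out
  F.....
  ......
  ......
  ......
  ......
  ......
Step 6: 0 trees catch fire, 1 burn out
  ......
  ......
  ......
  ......
  ......
  ......

......
......
......
......
......
......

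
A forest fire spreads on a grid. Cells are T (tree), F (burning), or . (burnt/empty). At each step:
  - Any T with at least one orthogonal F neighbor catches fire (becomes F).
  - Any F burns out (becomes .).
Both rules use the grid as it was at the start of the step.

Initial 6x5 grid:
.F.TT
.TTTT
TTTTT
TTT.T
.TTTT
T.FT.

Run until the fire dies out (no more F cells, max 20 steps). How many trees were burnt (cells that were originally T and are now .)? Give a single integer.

Step 1: +3 fires, +2 burnt (F count now 3)
Step 2: +5 fires, +3 burnt (F count now 5)
Step 3: +5 fires, +5 burnt (F count now 5)
Step 4: +5 fires, +5 burnt (F count now 5)
Step 5: +2 fires, +5 burnt (F count now 2)
Step 6: +0 fires, +2 burnt (F count now 0)
Fire out after step 6
Initially T: 21, now '.': 29
Total burnt (originally-T cells now '.'): 20

Answer: 20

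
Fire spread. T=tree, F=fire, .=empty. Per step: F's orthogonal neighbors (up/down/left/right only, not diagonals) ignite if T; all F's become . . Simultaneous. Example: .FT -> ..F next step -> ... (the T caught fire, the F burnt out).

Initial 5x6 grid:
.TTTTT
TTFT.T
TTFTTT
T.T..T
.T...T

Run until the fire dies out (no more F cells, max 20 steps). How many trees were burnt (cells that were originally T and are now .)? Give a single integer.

Step 1: +6 fires, +2 burnt (F count now 6)
Step 2: +5 fires, +6 burnt (F count now 5)
Step 3: +3 fires, +5 burnt (F count now 3)
Step 4: +3 fires, +3 burnt (F count now 3)
Step 5: +1 fires, +3 burnt (F count now 1)
Step 6: +0 fires, +1 burnt (F count now 0)
Fire out after step 6
Initially T: 19, now '.': 29
Total burnt (originally-T cells now '.'): 18

Answer: 18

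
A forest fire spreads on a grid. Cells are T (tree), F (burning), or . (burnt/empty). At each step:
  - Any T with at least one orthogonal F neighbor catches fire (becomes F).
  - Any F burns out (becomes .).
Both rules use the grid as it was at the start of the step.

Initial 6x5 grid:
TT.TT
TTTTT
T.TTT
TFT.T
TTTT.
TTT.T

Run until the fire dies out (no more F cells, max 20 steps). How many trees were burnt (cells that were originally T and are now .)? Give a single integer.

Answer: 23

Derivation:
Step 1: +3 fires, +1 burnt (F count now 3)
Step 2: +5 fires, +3 burnt (F count now 5)
Step 3: +6 fires, +5 burnt (F count now 6)
Step 4: +4 fires, +6 burnt (F count now 4)
Step 5: +4 fires, +4 burnt (F count now 4)
Step 6: +1 fires, +4 burnt (F count now 1)
Step 7: +0 fires, +1 burnt (F count now 0)
Fire out after step 7
Initially T: 24, now '.': 29
Total burnt (originally-T cells now '.'): 23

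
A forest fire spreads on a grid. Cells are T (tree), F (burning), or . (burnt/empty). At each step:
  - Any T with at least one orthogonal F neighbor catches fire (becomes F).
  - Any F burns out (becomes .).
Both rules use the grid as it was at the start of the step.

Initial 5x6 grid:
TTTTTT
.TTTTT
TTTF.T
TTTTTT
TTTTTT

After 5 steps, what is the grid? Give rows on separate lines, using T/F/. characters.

Step 1: 3 trees catch fire, 1 burn out
  TTTTTT
  .TTFTT
  TTF..T
  TTTFTT
  TTTTTT
Step 2: 7 trees catch fire, 3 burn out
  TTTFTT
  .TF.FT
  TF...T
  TTF.FT
  TTTFTT
Step 3: 9 trees catch fire, 7 burn out
  TTF.FT
  .F...F
  F....T
  TF...F
  TTF.FT
Step 4: 6 trees catch fire, 9 burn out
  TF...F
  ......
  .....F
  F.....
  TF...F
Step 5: 2 trees catch fire, 6 burn out
  F.....
  ......
  ......
  ......
  F.....

F.....
......
......
......
F.....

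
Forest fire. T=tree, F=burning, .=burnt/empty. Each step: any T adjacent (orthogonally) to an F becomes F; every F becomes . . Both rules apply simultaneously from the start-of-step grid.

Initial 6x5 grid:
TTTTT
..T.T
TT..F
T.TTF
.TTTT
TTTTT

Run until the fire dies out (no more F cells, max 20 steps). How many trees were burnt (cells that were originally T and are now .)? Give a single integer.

Step 1: +3 fires, +2 burnt (F count now 3)
Step 2: +4 fires, +3 burnt (F count now 4)
Step 3: +3 fires, +4 burnt (F count now 3)
Step 4: +3 fires, +3 burnt (F count now 3)
Step 5: +3 fires, +3 burnt (F count now 3)
Step 6: +2 fires, +3 burnt (F count now 2)
Step 7: +0 fires, +2 burnt (F count now 0)
Fire out after step 7
Initially T: 21, now '.': 27
Total burnt (originally-T cells now '.'): 18

Answer: 18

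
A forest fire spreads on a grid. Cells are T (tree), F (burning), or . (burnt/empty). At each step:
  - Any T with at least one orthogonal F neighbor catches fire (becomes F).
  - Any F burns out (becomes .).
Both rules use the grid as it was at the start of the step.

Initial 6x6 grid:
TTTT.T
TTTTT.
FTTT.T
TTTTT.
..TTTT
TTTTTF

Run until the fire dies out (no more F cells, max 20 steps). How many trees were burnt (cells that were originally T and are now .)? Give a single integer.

Step 1: +5 fires, +2 burnt (F count now 5)
Step 2: +6 fires, +5 burnt (F count now 6)
Step 3: +7 fires, +6 burnt (F count now 7)
Step 4: +5 fires, +7 burnt (F count now 5)
Step 5: +3 fires, +5 burnt (F count now 3)
Step 6: +0 fires, +3 burnt (F count now 0)
Fire out after step 6
Initially T: 28, now '.': 34
Total burnt (originally-T cells now '.'): 26

Answer: 26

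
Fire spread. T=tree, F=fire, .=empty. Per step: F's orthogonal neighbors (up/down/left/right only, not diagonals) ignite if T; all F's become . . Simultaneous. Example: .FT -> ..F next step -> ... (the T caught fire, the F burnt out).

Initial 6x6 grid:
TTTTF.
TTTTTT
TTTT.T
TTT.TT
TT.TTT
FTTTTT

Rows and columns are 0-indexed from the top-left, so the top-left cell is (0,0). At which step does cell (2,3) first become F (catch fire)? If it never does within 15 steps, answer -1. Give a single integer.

Step 1: cell (2,3)='T' (+4 fires, +2 burnt)
Step 2: cell (2,3)='T' (+6 fires, +4 burnt)
Step 3: cell (2,3)='F' (+7 fires, +6 burnt)
  -> target ignites at step 3
Step 4: cell (2,3)='.' (+9 fires, +7 burnt)
Step 5: cell (2,3)='.' (+4 fires, +9 burnt)
Step 6: cell (2,3)='.' (+0 fires, +4 burnt)
  fire out at step 6

3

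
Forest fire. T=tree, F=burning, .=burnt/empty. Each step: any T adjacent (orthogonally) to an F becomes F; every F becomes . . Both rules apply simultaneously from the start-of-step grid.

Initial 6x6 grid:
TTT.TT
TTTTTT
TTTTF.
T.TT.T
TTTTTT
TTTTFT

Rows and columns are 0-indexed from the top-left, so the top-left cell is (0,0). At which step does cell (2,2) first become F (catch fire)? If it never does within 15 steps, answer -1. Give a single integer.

Step 1: cell (2,2)='T' (+5 fires, +2 burnt)
Step 2: cell (2,2)='F' (+8 fires, +5 burnt)
  -> target ignites at step 2
Step 3: cell (2,2)='.' (+7 fires, +8 burnt)
Step 4: cell (2,2)='.' (+5 fires, +7 burnt)
Step 5: cell (2,2)='.' (+4 fires, +5 burnt)
Step 6: cell (2,2)='.' (+1 fires, +4 burnt)
Step 7: cell (2,2)='.' (+0 fires, +1 burnt)
  fire out at step 7

2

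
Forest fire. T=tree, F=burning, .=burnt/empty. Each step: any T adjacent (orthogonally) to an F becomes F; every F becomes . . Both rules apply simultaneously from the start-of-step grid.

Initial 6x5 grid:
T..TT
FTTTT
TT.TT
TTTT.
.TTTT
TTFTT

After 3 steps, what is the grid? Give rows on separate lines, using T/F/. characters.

Step 1: 6 trees catch fire, 2 burn out
  F..TT
  .FTTT
  FT.TT
  TTTT.
  .TFTT
  TF.FT
Step 2: 8 trees catch fire, 6 burn out
  ...TT
  ..FTT
  .F.TT
  FTFT.
  .F.FT
  F...F
Step 3: 4 trees catch fire, 8 burn out
  ...TT
  ...FT
  ...TT
  .F.F.
  ....F
  .....

...TT
...FT
...TT
.F.F.
....F
.....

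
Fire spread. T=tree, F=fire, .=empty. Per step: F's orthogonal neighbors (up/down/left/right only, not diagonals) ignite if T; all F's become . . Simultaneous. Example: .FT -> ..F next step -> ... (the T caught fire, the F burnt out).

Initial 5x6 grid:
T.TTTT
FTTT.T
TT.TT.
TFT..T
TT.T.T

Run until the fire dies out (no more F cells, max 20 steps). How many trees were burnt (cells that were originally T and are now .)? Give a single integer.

Answer: 17

Derivation:
Step 1: +7 fires, +2 burnt (F count now 7)
Step 2: +2 fires, +7 burnt (F count now 2)
Step 3: +2 fires, +2 burnt (F count now 2)
Step 4: +2 fires, +2 burnt (F count now 2)
Step 5: +2 fires, +2 burnt (F count now 2)
Step 6: +1 fires, +2 burnt (F count now 1)
Step 7: +1 fires, +1 burnt (F count now 1)
Step 8: +0 fires, +1 burnt (F count now 0)
Fire out after step 8
Initially T: 20, now '.': 27
Total burnt (originally-T cells now '.'): 17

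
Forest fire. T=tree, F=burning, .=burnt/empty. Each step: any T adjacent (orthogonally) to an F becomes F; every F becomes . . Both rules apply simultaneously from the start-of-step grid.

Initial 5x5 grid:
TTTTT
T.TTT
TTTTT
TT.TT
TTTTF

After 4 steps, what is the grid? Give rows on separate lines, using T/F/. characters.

Step 1: 2 trees catch fire, 1 burn out
  TTTTT
  T.TTT
  TTTTT
  TT.TF
  TTTF.
Step 2: 3 trees catch fire, 2 burn out
  TTTTT
  T.TTT
  TTTTF
  TT.F.
  TTF..
Step 3: 3 trees catch fire, 3 burn out
  TTTTT
  T.TTF
  TTTF.
  TT...
  TF...
Step 4: 5 trees catch fire, 3 burn out
  TTTTF
  T.TF.
  TTF..
  TF...
  F....

TTTTF
T.TF.
TTF..
TF...
F....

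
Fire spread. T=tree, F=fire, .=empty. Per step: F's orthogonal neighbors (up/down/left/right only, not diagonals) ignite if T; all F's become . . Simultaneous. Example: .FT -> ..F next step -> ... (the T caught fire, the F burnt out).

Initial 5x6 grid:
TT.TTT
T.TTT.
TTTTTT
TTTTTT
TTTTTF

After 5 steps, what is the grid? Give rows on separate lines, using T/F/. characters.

Step 1: 2 trees catch fire, 1 burn out
  TT.TTT
  T.TTT.
  TTTTTT
  TTTTTF
  TTTTF.
Step 2: 3 trees catch fire, 2 burn out
  TT.TTT
  T.TTT.
  TTTTTF
  TTTTF.
  TTTF..
Step 3: 3 trees catch fire, 3 burn out
  TT.TTT
  T.TTT.
  TTTTF.
  TTTF..
  TTF...
Step 4: 4 trees catch fire, 3 burn out
  TT.TTT
  T.TTF.
  TTTF..
  TTF...
  TF....
Step 5: 5 trees catch fire, 4 burn out
  TT.TFT
  T.TF..
  TTF...
  TF....
  F.....

TT.TFT
T.TF..
TTF...
TF....
F.....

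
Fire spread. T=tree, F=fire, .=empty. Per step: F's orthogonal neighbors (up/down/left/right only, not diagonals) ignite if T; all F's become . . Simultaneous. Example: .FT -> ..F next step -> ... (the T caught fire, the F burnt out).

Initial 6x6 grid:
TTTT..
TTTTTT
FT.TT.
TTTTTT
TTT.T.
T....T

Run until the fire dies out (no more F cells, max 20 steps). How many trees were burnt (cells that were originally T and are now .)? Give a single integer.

Step 1: +3 fires, +1 burnt (F count now 3)
Step 2: +4 fires, +3 burnt (F count now 4)
Step 3: +5 fires, +4 burnt (F count now 5)
Step 4: +4 fires, +5 burnt (F count now 4)
Step 5: +4 fires, +4 burnt (F count now 4)
Step 6: +4 fires, +4 burnt (F count now 4)
Step 7: +0 fires, +4 burnt (F count now 0)
Fire out after step 7
Initially T: 25, now '.': 35
Total burnt (originally-T cells now '.'): 24

Answer: 24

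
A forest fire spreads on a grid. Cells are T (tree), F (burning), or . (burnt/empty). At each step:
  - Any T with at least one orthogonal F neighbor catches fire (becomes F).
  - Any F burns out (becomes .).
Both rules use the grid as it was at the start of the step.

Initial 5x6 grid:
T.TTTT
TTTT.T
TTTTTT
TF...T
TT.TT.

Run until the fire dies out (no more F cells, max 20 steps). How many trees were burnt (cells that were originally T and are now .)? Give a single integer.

Answer: 20

Derivation:
Step 1: +3 fires, +1 burnt (F count now 3)
Step 2: +4 fires, +3 burnt (F count now 4)
Step 3: +3 fires, +4 burnt (F count now 3)
Step 4: +4 fires, +3 burnt (F count now 4)
Step 5: +2 fires, +4 burnt (F count now 2)
Step 6: +3 fires, +2 burnt (F count now 3)
Step 7: +1 fires, +3 burnt (F count now 1)
Step 8: +0 fires, +1 burnt (F count now 0)
Fire out after step 8
Initially T: 22, now '.': 28
Total burnt (originally-T cells now '.'): 20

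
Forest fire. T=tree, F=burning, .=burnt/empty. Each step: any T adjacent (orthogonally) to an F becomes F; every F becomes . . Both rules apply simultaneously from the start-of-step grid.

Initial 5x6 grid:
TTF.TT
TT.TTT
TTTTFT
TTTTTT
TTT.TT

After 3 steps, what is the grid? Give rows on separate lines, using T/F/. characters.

Step 1: 5 trees catch fire, 2 burn out
  TF..TT
  TT.TFT
  TTTF.F
  TTTTFT
  TTT.TT
Step 2: 9 trees catch fire, 5 burn out
  F...FT
  TF.F.F
  TTF...
  TTTF.F
  TTT.FT
Step 3: 5 trees catch fire, 9 burn out
  .....F
  F.....
  TF....
  TTF...
  TTT..F

.....F
F.....
TF....
TTF...
TTT..F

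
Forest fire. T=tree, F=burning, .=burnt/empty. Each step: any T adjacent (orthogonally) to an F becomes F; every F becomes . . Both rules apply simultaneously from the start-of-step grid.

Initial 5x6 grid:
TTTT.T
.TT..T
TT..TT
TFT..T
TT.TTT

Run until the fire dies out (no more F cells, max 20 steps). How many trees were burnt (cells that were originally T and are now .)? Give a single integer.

Answer: 12

Derivation:
Step 1: +4 fires, +1 burnt (F count now 4)
Step 2: +3 fires, +4 burnt (F count now 3)
Step 3: +2 fires, +3 burnt (F count now 2)
Step 4: +2 fires, +2 burnt (F count now 2)
Step 5: +1 fires, +2 burnt (F count now 1)
Step 6: +0 fires, +1 burnt (F count now 0)
Fire out after step 6
Initially T: 20, now '.': 22
Total burnt (originally-T cells now '.'): 12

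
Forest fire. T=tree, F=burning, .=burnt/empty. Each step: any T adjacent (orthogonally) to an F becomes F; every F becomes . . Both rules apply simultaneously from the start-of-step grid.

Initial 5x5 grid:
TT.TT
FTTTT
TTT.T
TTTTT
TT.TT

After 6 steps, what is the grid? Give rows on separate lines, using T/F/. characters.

Step 1: 3 trees catch fire, 1 burn out
  FT.TT
  .FTTT
  FTT.T
  TTTTT
  TT.TT
Step 2: 4 trees catch fire, 3 burn out
  .F.TT
  ..FTT
  .FT.T
  FTTTT
  TT.TT
Step 3: 4 trees catch fire, 4 burn out
  ...TT
  ...FT
  ..F.T
  .FTTT
  FT.TT
Step 4: 4 trees catch fire, 4 burn out
  ...FT
  ....F
  ....T
  ..FTT
  .F.TT
Step 5: 3 trees catch fire, 4 burn out
  ....F
  .....
  ....F
  ...FT
  ...TT
Step 6: 2 trees catch fire, 3 burn out
  .....
  .....
  .....
  ....F
  ...FT

.....
.....
.....
....F
...FT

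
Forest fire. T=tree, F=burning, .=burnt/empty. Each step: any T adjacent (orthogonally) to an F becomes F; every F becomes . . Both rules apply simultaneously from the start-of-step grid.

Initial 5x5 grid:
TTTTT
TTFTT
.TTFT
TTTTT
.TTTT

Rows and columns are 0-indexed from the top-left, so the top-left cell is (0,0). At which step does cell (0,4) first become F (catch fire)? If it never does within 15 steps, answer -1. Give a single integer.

Step 1: cell (0,4)='T' (+6 fires, +2 burnt)
Step 2: cell (0,4)='T' (+8 fires, +6 burnt)
Step 3: cell (0,4)='F' (+5 fires, +8 burnt)
  -> target ignites at step 3
Step 4: cell (0,4)='.' (+2 fires, +5 burnt)
Step 5: cell (0,4)='.' (+0 fires, +2 burnt)
  fire out at step 5

3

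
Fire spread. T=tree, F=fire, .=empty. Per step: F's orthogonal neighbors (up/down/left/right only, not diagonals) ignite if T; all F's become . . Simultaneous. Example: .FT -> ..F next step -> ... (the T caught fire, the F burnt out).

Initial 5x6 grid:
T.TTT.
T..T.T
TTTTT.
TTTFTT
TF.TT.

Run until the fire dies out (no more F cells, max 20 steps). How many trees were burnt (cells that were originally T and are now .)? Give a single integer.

Answer: 19

Derivation:
Step 1: +6 fires, +2 burnt (F count now 6)
Step 2: +7 fires, +6 burnt (F count now 7)
Step 3: +2 fires, +7 burnt (F count now 2)
Step 4: +3 fires, +2 burnt (F count now 3)
Step 5: +1 fires, +3 burnt (F count now 1)
Step 6: +0 fires, +1 burnt (F count now 0)
Fire out after step 6
Initially T: 20, now '.': 29
Total burnt (originally-T cells now '.'): 19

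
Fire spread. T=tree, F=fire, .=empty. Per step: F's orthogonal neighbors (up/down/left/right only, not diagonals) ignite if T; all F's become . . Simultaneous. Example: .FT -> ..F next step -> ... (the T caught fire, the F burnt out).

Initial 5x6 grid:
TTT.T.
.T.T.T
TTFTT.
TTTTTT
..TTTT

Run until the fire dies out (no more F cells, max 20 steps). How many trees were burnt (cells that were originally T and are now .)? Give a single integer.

Step 1: +3 fires, +1 burnt (F count now 3)
Step 2: +7 fires, +3 burnt (F count now 7)
Step 3: +4 fires, +7 burnt (F count now 4)
Step 4: +4 fires, +4 burnt (F count now 4)
Step 5: +1 fires, +4 burnt (F count now 1)
Step 6: +0 fires, +1 burnt (F count now 0)
Fire out after step 6
Initially T: 21, now '.': 28
Total burnt (originally-T cells now '.'): 19

Answer: 19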